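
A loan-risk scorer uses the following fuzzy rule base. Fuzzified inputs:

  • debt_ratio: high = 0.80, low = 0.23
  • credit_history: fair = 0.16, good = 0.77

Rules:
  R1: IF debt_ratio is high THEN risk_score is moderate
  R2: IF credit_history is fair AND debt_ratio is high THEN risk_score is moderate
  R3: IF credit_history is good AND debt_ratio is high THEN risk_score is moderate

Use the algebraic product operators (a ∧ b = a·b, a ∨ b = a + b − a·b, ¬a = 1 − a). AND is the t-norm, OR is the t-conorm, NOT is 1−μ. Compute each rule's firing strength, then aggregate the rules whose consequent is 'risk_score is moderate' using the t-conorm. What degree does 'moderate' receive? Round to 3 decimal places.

R1: high=0.80 → w = 0.8000
R2: fair=0.16, high=0.80; AND[a·b] → w = 0.1280
R3: good=0.77, high=0.80; AND[a·b] → w = 0.6160
Rules with consequent 'moderate': {R1, R2, R3} → strengths 0.8000, 0.1280, 0.6160
Aggregate via t-conorm [a + b − a·b]: 0.9330

0.933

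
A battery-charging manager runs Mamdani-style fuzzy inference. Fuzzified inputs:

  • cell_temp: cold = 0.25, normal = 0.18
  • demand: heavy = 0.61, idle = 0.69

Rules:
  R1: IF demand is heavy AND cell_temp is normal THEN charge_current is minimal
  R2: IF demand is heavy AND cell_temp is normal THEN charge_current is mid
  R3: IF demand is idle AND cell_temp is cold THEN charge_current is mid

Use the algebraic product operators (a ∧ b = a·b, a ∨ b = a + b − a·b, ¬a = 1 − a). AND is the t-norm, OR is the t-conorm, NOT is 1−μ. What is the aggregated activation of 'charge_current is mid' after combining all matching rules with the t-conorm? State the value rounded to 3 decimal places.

0.263

R1: heavy=0.61, normal=0.18; AND[a·b] → w = 0.1098
R2: heavy=0.61, normal=0.18; AND[a·b] → w = 0.1098
R3: idle=0.69, cold=0.25; AND[a·b] → w = 0.1725
Rules with consequent 'mid': {R2, R3} → strengths 0.1098, 0.1725
Aggregate via t-conorm [a + b − a·b]: 0.2634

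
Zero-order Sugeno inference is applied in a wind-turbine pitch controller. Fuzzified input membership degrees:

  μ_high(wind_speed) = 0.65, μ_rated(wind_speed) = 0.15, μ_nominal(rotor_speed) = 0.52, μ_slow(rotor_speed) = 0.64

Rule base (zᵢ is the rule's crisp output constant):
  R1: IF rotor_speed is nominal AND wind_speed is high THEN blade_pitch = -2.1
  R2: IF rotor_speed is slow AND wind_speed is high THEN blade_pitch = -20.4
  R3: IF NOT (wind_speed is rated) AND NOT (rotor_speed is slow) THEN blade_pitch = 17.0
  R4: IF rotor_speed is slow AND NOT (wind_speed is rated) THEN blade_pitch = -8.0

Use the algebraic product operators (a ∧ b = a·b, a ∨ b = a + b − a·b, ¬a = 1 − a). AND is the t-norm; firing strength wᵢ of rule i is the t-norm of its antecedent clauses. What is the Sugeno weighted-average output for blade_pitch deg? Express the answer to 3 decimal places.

-5.203

R1 (z=-2.1): nominal=0.52, high=0.65; AND[a·b] → w = 0.3380
R2 (z=-20.4): slow=0.64, high=0.65; AND[a·b] → w = 0.4160
R3 (z=17.0): ¬rated=1−0.15=0.85, ¬slow=1−0.64=0.36; AND[a·b] → w = 0.3060
R4 (z=-8.0): slow=0.64, ¬rated=1−0.15=0.85; AND[a·b] → w = 0.5440
Weighted average = (0.3380·-2.1 + 0.4160·-20.4 + 0.3060·17.0 + 0.5440·-8.0) / (0.3380 + 0.4160 + 0.3060 + 0.5440)
  = -8.3462 / 1.6040 = -5.203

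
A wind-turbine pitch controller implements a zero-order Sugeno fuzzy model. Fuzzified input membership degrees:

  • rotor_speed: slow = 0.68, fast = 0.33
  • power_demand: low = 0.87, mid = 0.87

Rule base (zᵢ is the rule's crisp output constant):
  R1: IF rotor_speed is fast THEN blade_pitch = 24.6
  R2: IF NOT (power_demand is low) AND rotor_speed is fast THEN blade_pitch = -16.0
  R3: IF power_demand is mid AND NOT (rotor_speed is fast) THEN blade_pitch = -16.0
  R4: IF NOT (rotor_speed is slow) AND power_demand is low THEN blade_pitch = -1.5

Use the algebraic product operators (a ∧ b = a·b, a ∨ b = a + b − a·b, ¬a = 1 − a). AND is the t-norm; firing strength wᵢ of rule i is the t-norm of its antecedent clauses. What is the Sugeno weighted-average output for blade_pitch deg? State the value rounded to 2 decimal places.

-1.87

R1 (z=24.6): fast=0.33 → w = 0.3300
R2 (z=-16.0): ¬low=1−0.87=0.13, fast=0.33; AND[a·b] → w = 0.0429
R3 (z=-16.0): mid=0.87, ¬fast=1−0.33=0.67; AND[a·b] → w = 0.5829
R4 (z=-1.5): ¬slow=1−0.68=0.32, low=0.87; AND[a·b] → w = 0.2784
Weighted average = (0.3300·24.6 + 0.0429·-16.0 + 0.5829·-16.0 + 0.2784·-1.5) / (0.3300 + 0.0429 + 0.5829 + 0.2784)
  = -2.3124 / 1.2342 = -1.87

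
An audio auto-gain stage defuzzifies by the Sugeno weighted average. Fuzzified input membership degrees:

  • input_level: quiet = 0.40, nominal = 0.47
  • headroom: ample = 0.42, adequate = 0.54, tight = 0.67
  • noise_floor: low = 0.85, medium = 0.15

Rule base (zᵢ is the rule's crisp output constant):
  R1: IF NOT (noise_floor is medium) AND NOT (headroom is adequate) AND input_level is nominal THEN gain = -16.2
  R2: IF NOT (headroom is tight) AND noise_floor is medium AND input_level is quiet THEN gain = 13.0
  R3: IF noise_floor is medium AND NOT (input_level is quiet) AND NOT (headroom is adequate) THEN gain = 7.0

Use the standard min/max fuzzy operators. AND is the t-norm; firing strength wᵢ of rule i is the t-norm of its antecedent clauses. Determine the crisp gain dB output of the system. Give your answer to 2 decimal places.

R1 (z=-16.2): ¬medium=1−0.15=0.85, ¬adequate=1−0.54=0.46, nominal=0.47; AND[min(a, b)] → w = 0.46
R2 (z=13.0): ¬tight=1−0.67=0.33, medium=0.15, quiet=0.40; AND[min(a, b)] → w = 0.15
R3 (z=7.0): medium=0.15, ¬quiet=1−0.40=0.60, ¬adequate=1−0.54=0.46; AND[min(a, b)] → w = 0.15
Weighted average = (0.46·-16.2 + 0.15·13.0 + 0.15·7.0) / (0.46 + 0.15 + 0.15)
  = -4.4520 / 0.7600 = -5.86

-5.86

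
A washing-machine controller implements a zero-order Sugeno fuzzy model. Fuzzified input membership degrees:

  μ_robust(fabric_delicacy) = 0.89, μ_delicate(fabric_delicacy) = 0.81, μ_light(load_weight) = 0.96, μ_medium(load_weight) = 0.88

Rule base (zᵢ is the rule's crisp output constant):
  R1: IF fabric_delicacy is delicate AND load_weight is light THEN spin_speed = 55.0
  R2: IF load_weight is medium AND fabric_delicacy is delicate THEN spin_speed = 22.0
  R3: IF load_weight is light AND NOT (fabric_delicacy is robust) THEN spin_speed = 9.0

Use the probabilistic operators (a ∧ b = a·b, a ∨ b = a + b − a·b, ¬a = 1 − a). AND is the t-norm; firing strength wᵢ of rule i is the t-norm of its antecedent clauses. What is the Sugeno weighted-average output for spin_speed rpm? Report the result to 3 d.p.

R1 (z=55.0): delicate=0.81, light=0.96; AND[a·b] → w = 0.7776
R2 (z=22.0): medium=0.88, delicate=0.81; AND[a·b] → w = 0.7128
R3 (z=9.0): light=0.96, ¬robust=1−0.89=0.11; AND[a·b] → w = 0.1056
Weighted average = (0.7776·55.0 + 0.7128·22.0 + 0.1056·9.0) / (0.7776 + 0.7128 + 0.1056)
  = 59.4000 / 1.5960 = 37.218

37.218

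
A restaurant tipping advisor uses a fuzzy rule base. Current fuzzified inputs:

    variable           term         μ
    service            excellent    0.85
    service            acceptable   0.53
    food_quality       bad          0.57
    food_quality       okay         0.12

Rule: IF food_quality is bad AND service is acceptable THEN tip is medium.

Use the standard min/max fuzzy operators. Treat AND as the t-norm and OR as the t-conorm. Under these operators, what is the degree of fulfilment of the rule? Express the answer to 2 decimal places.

firing strength: bad=0.57, acceptable=0.53; AND[min(a, b)] → w = 0.53

0.53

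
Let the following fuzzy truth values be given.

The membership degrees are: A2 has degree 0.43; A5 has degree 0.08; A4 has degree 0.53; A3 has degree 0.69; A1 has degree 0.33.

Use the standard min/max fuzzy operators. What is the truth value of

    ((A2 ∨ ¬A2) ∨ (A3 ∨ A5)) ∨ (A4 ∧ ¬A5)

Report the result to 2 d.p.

0.69

¬A2 = 1 − 0.43 = 0.57
A2 ∨ ¬A2 = max(a, b) on (0.43, 0.57) = 0.57
A3 ∨ A5 = max(a, b) on (0.69, 0.08) = 0.69
(A2 ∨ ¬A2) ∨ (A3 ∨ A5) = max(a, b) on (0.57, 0.69) = 0.69
¬A5 = 1 − 0.08 = 0.92
A4 ∧ ¬A5 = min(a, b) on (0.53, 0.92) = 0.53
((A2 ∨ ¬A2) ∨ (A3 ∨ A5)) ∨ (A4 ∧ ¬A5) = max(a, b) on (0.69, 0.53) = 0.69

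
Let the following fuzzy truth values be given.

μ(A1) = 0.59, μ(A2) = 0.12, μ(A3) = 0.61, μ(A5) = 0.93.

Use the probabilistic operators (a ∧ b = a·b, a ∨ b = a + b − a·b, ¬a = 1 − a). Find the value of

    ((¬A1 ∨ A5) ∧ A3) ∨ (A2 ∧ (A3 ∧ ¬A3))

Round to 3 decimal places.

¬A1 = 1 − 0.5900 = 0.4100
¬A1 ∨ A5 = a + b − a·b on (0.4100, 0.9300) = 0.9587
(¬A1 ∨ A5) ∧ A3 = a·b on (0.9587, 0.6100) = 0.5848
¬A3 = 1 − 0.6100 = 0.3900
A3 ∧ ¬A3 = a·b on (0.6100, 0.3900) = 0.2379
A2 ∧ (A3 ∧ ¬A3) = a·b on (0.1200, 0.2379) = 0.0285
((¬A1 ∨ A5) ∧ A3) ∨ (A2 ∧ (A3 ∧ ¬A3)) = a + b − a·b on (0.5848, 0.0285) = 0.5967

0.597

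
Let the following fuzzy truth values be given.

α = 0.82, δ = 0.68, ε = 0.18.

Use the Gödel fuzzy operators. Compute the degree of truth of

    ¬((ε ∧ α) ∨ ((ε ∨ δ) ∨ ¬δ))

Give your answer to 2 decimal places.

0.32

ε ∧ α = min(a, b) on (0.18, 0.82) = 0.18
ε ∨ δ = max(a, b) on (0.18, 0.68) = 0.68
¬δ = 1 − 0.68 = 0.32
(ε ∨ δ) ∨ ¬δ = max(a, b) on (0.68, 0.32) = 0.68
(ε ∧ α) ∨ ((ε ∨ δ) ∨ ¬δ) = max(a, b) on (0.18, 0.68) = 0.68
¬((ε ∧ α) ∨ ((ε ∨ δ) ∨ ¬δ)) = 1 − 0.68 = 0.32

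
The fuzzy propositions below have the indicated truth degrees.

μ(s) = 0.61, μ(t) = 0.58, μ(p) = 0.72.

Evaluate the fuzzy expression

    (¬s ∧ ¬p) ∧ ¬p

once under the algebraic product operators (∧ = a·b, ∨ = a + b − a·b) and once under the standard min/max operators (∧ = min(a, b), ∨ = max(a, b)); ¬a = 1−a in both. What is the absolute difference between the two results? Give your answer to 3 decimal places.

0.249

Under algebraic product:
  ¬s = 1 − 0.6100 = 0.3900
  ¬p = 1 − 0.7200 = 0.2800
  ¬s ∧ ¬p = a·b on (0.3900, 0.2800) = 0.1092
  ¬p = 1 − 0.7200 = 0.2800
  (¬s ∧ ¬p) ∧ ¬p = a·b on (0.1092, 0.2800) = 0.0306
  → value = 0.0306
Under standard min/max:
  ¬s = 1 − 0.61 = 0.39
  ¬p = 1 − 0.72 = 0.28
  ¬s ∧ ¬p = min(a, b) on (0.39, 0.28) = 0.28
  ¬p = 1 − 0.72 = 0.28
  (¬s ∧ ¬p) ∧ ¬p = min(a, b) on (0.28, 0.28) = 0.28
  → value = 0.2800
|0.0306 − 0.2800| = 0.249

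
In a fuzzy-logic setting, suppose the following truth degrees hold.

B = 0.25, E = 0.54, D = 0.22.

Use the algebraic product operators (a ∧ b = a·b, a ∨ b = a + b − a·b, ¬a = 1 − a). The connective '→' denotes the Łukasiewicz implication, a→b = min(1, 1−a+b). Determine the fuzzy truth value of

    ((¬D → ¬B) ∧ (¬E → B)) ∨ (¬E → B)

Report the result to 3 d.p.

¬D = 1 − 0.2200 = 0.7800
¬B = 1 − 0.2500 = 0.7500
¬D → ¬B  [Łukasiewicz: min(1, 1−a+b)] with a=0.7800, b=0.7500 → 0.9700
¬E = 1 − 0.5400 = 0.4600
¬E → B  [Łukasiewicz: min(1, 1−a+b)] with a=0.4600, b=0.2500 → 0.7900
(¬D → ¬B) ∧ (¬E → B) = a·b on (0.9700, 0.7900) = 0.7663
¬E = 1 − 0.5400 = 0.4600
¬E → B  [Łukasiewicz: min(1, 1−a+b)] with a=0.4600, b=0.2500 → 0.7900
((¬D → ¬B) ∧ (¬E → B)) ∨ (¬E → B) = a + b − a·b on (0.7663, 0.7900) = 0.9509

0.951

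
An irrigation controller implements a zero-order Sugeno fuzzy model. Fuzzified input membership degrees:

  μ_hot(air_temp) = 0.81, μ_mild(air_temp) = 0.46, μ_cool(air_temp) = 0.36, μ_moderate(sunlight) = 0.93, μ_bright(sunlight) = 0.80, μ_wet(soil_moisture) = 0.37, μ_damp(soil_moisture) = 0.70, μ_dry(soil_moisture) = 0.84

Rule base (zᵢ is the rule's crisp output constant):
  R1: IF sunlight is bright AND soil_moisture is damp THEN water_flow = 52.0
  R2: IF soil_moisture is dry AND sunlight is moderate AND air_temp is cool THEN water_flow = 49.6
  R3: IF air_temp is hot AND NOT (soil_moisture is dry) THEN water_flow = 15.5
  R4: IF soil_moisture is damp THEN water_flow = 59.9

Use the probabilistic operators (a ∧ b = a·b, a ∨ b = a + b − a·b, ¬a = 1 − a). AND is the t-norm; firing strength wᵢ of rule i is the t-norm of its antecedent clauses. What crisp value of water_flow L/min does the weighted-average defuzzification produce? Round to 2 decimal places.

52.07

R1 (z=52.0): bright=0.80, damp=0.70; AND[a·b] → w = 0.5600
R2 (z=49.6): dry=0.84, moderate=0.93, cool=0.36; AND[a·b] → w = 0.2812
R3 (z=15.5): hot=0.81, ¬dry=1−0.84=0.16; AND[a·b] → w = 0.1296
R4 (z=59.9): damp=0.70 → w = 0.7000
Weighted average = (0.5600·52.0 + 0.2812·49.6 + 0.1296·15.5 + 0.7000·59.9) / (0.5600 + 0.2812 + 0.1296 + 0.7000)
  = 87.0079 / 1.6708 = 52.07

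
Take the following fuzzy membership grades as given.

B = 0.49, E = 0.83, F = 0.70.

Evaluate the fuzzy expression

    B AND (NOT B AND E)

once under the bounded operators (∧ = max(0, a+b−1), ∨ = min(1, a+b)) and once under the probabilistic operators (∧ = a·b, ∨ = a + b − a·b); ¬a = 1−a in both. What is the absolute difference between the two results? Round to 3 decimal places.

0.207

Under bounded:
  NOT B = 1 − 0.49 = 0.51
  NOT B AND E = max(0, a+b−1) on (0.51, 0.83) = 0.34
  B AND (NOT B AND E) = max(0, a+b−1) on (0.49, 0.34) = 0.00
  → value = 0.0000
Under probabilistic:
  NOT B = 1 − 0.4900 = 0.5100
  NOT B AND E = a·b on (0.5100, 0.8300) = 0.4233
  B AND (NOT B AND E) = a·b on (0.4900, 0.4233) = 0.2074
  → value = 0.2074
|0.0000 − 0.2074| = 0.207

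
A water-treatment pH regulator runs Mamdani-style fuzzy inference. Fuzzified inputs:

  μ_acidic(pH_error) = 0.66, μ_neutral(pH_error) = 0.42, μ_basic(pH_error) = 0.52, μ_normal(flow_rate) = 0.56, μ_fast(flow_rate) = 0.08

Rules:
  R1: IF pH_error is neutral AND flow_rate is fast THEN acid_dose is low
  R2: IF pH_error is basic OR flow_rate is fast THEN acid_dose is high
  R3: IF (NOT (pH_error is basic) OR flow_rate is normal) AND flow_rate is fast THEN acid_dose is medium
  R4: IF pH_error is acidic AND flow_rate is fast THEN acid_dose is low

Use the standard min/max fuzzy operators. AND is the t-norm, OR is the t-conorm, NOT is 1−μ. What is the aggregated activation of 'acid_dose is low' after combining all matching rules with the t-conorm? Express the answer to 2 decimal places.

R1: neutral=0.42, fast=0.08; AND[min(a, b)] → w = 0.08
R2: basic=0.52, fast=0.08; OR[max(a, b)] → w = 0.52
R3: (¬basic=1−0.52=0.48 OR normal=0.56) = 0.56; AND[min(a, b)] with fast=0.08 → w = 0.08
R4: acidic=0.66, fast=0.08; AND[min(a, b)] → w = 0.08
Rules with consequent 'low': {R1, R4} → strengths 0.08, 0.08
Aggregate via t-conorm [max(a, b)]: 0.08

0.08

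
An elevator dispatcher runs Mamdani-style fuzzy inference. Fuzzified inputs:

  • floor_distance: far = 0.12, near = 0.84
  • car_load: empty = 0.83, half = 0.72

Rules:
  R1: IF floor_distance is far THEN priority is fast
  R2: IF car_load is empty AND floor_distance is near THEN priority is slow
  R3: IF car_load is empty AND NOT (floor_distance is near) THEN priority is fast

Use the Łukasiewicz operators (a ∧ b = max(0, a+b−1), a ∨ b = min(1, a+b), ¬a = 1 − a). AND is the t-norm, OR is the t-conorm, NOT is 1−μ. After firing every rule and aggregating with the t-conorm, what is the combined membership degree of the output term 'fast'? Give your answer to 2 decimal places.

R1: far=0.12 → w = 0.12
R2: empty=0.83, near=0.84; AND[max(0, a+b−1)] → w = 0.67
R3: empty=0.83, ¬near=1−0.84=0.16; AND[max(0, a+b−1)] → w = 0.00
Rules with consequent 'fast': {R1, R3} → strengths 0.12, 0.00
Aggregate via t-conorm [min(1, a+b)]: 0.12

0.12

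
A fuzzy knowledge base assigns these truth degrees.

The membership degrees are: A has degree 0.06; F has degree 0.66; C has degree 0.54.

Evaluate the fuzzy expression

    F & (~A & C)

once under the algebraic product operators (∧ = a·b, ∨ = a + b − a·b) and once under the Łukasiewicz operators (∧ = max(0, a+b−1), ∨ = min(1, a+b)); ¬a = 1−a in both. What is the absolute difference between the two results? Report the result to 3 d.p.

0.195

Under algebraic product:
  ~A = 1 − 0.0600 = 0.9400
  ~A & C = a·b on (0.9400, 0.5400) = 0.5076
  F & (~A & C) = a·b on (0.6600, 0.5076) = 0.3350
  → value = 0.3350
Under Łukasiewicz:
  ~A = 1 − 0.06 = 0.94
  ~A & C = max(0, a+b−1) on (0.94, 0.54) = 0.48
  F & (~A & C) = max(0, a+b−1) on (0.66, 0.48) = 0.14
  → value = 0.1400
|0.3350 − 0.1400| = 0.195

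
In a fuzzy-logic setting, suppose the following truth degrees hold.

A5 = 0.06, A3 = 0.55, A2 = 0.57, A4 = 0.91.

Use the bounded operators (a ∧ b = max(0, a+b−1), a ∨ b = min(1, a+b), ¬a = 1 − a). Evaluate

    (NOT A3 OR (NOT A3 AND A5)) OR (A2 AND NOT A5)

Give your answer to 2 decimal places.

0.96

NOT A3 = 1 − 0.55 = 0.45
NOT A3 = 1 − 0.55 = 0.45
NOT A3 AND A5 = max(0, a+b−1) on (0.45, 0.06) = 0.00
NOT A3 OR (NOT A3 AND A5) = min(1, a+b) on (0.45, 0.00) = 0.45
NOT A5 = 1 − 0.06 = 0.94
A2 AND NOT A5 = max(0, a+b−1) on (0.57, 0.94) = 0.51
(NOT A3 OR (NOT A3 AND A5)) OR (A2 AND NOT A5) = min(1, a+b) on (0.45, 0.51) = 0.96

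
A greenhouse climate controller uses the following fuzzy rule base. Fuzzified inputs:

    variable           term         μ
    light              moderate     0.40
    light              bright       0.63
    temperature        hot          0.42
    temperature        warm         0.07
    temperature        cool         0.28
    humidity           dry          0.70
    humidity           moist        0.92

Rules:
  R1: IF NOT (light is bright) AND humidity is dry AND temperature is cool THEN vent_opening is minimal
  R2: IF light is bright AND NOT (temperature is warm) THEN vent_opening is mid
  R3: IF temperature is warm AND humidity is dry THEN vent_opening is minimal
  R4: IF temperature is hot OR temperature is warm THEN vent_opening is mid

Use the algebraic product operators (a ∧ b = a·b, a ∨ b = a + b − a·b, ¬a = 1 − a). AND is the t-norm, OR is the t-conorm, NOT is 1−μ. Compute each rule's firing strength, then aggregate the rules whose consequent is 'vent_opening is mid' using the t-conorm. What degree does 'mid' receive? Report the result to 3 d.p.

R1: ¬bright=1−0.63=0.37, dry=0.70, cool=0.28; AND[a·b] → w = 0.0725
R2: bright=0.63, ¬warm=1−0.07=0.93; AND[a·b] → w = 0.5859
R3: warm=0.07, dry=0.70; AND[a·b] → w = 0.0490
R4: hot=0.42, warm=0.07; OR[a + b − a·b] → w = 0.4606
Rules with consequent 'mid': {R2, R4} → strengths 0.5859, 0.4606
Aggregate via t-conorm [a + b − a·b]: 0.7766

0.777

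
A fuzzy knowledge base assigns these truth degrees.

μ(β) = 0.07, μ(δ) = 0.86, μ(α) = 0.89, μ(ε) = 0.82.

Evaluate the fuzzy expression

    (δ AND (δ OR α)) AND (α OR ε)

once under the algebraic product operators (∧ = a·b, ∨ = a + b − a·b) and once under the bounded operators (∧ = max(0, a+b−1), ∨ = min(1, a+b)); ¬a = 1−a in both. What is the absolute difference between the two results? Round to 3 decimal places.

Under algebraic product:
  δ OR α = a + b − a·b on (0.8600, 0.8900) = 0.9846
  δ AND (δ OR α) = a·b on (0.8600, 0.9846) = 0.8468
  α OR ε = a + b − a·b on (0.8900, 0.8200) = 0.9802
  (δ AND (δ OR α)) AND (α OR ε) = a·b on (0.8468, 0.9802) = 0.8300
  → value = 0.8300
Under bounded:
  δ OR α = min(1, a+b) on (0.86, 0.89) = 1.00
  δ AND (δ OR α) = max(0, a+b−1) on (0.86, 1.00) = 0.86
  α OR ε = min(1, a+b) on (0.89, 0.82) = 1.00
  (δ AND (δ OR α)) AND (α OR ε) = max(0, a+b−1) on (0.86, 1.00) = 0.86
  → value = 0.8600
|0.8300 − 0.8600| = 0.030

0.030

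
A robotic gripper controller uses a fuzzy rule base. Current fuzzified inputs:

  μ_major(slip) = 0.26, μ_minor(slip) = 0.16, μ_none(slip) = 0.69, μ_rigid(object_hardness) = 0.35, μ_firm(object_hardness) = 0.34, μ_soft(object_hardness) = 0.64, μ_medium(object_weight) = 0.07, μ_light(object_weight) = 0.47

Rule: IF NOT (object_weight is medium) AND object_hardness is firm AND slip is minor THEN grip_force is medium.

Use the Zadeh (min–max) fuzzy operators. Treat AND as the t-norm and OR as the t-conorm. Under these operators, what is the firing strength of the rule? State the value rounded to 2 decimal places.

0.16

firing strength: ¬medium=1−0.07=0.93, firm=0.34, minor=0.16; AND[min(a, b)] → w = 0.16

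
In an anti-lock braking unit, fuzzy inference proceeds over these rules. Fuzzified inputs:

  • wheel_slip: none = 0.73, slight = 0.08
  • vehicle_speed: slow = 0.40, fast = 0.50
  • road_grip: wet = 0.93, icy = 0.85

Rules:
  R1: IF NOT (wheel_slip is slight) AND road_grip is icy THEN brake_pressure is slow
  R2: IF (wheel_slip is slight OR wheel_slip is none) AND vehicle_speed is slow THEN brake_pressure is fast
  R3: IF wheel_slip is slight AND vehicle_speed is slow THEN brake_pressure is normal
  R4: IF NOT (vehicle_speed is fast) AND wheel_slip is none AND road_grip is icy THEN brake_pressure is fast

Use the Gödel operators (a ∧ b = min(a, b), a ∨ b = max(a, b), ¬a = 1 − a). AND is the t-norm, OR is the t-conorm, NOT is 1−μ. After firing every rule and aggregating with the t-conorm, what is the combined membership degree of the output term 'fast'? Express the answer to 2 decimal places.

0.50

R1: ¬slight=1−0.08=0.92, icy=0.85; AND[min(a, b)] → w = 0.85
R2: (slight=0.08 OR none=0.73) = 0.73; AND[min(a, b)] with slow=0.40 → w = 0.40
R3: slight=0.08, slow=0.40; AND[min(a, b)] → w = 0.08
R4: ¬fast=1−0.50=0.50, none=0.73, icy=0.85; AND[min(a, b)] → w = 0.50
Rules with consequent 'fast': {R2, R4} → strengths 0.40, 0.50
Aggregate via t-conorm [max(a, b)]: 0.50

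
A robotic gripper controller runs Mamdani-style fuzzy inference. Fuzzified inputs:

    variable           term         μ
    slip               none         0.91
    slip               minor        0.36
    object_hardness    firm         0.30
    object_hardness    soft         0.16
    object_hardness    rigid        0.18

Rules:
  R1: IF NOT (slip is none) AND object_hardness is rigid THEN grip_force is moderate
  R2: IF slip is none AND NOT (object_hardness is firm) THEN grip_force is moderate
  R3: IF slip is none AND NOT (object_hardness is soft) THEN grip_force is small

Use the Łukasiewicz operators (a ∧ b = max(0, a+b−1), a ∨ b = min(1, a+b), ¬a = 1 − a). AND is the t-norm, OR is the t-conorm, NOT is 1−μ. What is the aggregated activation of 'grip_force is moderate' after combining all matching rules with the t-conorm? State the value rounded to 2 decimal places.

R1: ¬none=1−0.91=0.09, rigid=0.18; AND[max(0, a+b−1)] → w = 0.00
R2: none=0.91, ¬firm=1−0.30=0.70; AND[max(0, a+b−1)] → w = 0.61
R3: none=0.91, ¬soft=1−0.16=0.84; AND[max(0, a+b−1)] → w = 0.75
Rules with consequent 'moderate': {R1, R2} → strengths 0.00, 0.61
Aggregate via t-conorm [min(1, a+b)]: 0.61

0.61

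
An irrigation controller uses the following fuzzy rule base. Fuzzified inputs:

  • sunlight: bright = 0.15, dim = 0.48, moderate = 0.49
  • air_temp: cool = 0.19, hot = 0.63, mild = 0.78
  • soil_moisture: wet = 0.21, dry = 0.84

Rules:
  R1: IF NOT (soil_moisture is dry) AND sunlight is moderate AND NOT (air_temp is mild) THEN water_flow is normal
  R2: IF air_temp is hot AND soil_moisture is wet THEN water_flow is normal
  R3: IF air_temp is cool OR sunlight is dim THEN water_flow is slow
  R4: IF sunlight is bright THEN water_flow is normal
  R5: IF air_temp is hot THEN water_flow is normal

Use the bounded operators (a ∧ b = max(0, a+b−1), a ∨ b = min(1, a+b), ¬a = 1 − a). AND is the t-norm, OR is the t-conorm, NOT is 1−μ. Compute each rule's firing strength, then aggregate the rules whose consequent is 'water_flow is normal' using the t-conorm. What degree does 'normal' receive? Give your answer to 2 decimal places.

R1: ¬dry=1−0.84=0.16, moderate=0.49, ¬mild=1−0.78=0.22; AND[max(0, a+b−1)] → w = 0.00
R2: hot=0.63, wet=0.21; AND[max(0, a+b−1)] → w = 0.00
R3: cool=0.19, dim=0.48; OR[min(1, a+b)] → w = 0.67
R4: bright=0.15 → w = 0.15
R5: hot=0.63 → w = 0.63
Rules with consequent 'normal': {R1, R2, R4, R5} → strengths 0.00, 0.00, 0.15, 0.63
Aggregate via t-conorm [min(1, a+b)]: 0.78

0.78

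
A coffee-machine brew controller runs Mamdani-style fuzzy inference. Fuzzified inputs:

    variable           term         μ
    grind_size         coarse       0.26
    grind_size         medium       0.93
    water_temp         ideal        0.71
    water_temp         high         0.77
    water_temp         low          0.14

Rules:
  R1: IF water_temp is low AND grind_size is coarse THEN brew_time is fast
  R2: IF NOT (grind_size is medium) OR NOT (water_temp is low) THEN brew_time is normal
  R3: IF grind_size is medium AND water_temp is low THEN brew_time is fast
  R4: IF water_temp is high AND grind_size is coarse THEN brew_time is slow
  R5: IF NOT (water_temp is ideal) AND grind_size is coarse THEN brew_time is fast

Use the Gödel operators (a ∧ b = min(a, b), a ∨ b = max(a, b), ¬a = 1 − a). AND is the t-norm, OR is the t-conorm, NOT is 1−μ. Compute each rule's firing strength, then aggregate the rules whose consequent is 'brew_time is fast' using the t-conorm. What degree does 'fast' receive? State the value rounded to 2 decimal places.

R1: low=0.14, coarse=0.26; AND[min(a, b)] → w = 0.14
R2: ¬medium=1−0.93=0.07, ¬low=1−0.14=0.86; OR[max(a, b)] → w = 0.86
R3: medium=0.93, low=0.14; AND[min(a, b)] → w = 0.14
R4: high=0.77, coarse=0.26; AND[min(a, b)] → w = 0.26
R5: ¬ideal=1−0.71=0.29, coarse=0.26; AND[min(a, b)] → w = 0.26
Rules with consequent 'fast': {R1, R3, R5} → strengths 0.14, 0.14, 0.26
Aggregate via t-conorm [max(a, b)]: 0.26

0.26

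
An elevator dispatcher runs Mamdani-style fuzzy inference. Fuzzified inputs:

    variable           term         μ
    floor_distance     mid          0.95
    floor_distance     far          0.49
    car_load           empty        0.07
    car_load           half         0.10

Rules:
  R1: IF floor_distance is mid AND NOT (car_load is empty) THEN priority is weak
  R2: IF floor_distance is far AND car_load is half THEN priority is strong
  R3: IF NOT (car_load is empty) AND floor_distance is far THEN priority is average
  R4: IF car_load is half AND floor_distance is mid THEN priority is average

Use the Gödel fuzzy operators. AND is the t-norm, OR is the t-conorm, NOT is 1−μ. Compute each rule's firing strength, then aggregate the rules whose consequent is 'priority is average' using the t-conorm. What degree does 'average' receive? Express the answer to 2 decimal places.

0.49

R1: mid=0.95, ¬empty=1−0.07=0.93; AND[min(a, b)] → w = 0.93
R2: far=0.49, half=0.10; AND[min(a, b)] → w = 0.10
R3: ¬empty=1−0.07=0.93, far=0.49; AND[min(a, b)] → w = 0.49
R4: half=0.10, mid=0.95; AND[min(a, b)] → w = 0.10
Rules with consequent 'average': {R3, R4} → strengths 0.49, 0.10
Aggregate via t-conorm [max(a, b)]: 0.49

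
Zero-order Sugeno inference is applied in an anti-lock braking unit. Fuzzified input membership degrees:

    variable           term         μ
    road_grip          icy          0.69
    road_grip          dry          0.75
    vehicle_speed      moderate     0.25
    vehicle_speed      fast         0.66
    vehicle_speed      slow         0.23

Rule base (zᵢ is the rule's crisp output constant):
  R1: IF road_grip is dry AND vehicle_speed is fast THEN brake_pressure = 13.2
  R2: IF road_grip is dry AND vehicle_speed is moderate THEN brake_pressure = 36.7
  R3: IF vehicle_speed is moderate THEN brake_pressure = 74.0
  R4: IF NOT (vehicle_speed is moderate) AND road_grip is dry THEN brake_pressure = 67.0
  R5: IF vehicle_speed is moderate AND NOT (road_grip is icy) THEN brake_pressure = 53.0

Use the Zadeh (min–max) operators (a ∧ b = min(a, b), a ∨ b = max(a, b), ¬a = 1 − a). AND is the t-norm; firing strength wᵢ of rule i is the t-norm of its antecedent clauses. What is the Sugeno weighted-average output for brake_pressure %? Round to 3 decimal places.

R1 (z=13.2): dry=0.75, fast=0.66; AND[min(a, b)] → w = 0.66
R2 (z=36.7): dry=0.75, moderate=0.25; AND[min(a, b)] → w = 0.25
R3 (z=74.0): moderate=0.25 → w = 0.25
R4 (z=67.0): ¬moderate=1−0.25=0.75, dry=0.75; AND[min(a, b)] → w = 0.75
R5 (z=53.0): moderate=0.25, ¬icy=1−0.69=0.31; AND[min(a, b)] → w = 0.25
Weighted average = (0.66·13.2 + 0.25·36.7 + 0.25·74.0 + 0.75·67.0 + 0.25·53.0) / (0.66 + 0.25 + 0.25 + 0.75 + 0.25)
  = 99.8870 / 2.1600 = 46.244

46.244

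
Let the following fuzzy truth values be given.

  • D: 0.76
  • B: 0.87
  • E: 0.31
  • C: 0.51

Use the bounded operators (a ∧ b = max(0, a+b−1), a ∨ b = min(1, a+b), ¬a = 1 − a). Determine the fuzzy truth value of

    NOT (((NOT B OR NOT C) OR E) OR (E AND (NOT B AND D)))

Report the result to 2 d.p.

0.07

NOT B = 1 − 0.87 = 0.13
NOT C = 1 − 0.51 = 0.49
NOT B OR NOT C = min(1, a+b) on (0.13, 0.49) = 0.62
(NOT B OR NOT C) OR E = min(1, a+b) on (0.62, 0.31) = 0.93
NOT B = 1 − 0.87 = 0.13
NOT B AND D = max(0, a+b−1) on (0.13, 0.76) = 0.00
E AND (NOT B AND D) = max(0, a+b−1) on (0.31, 0.00) = 0.00
((NOT B OR NOT C) OR E) OR (E AND (NOT B AND D)) = min(1, a+b) on (0.93, 0.00) = 0.93
NOT (((NOT B OR NOT C) OR E) OR (E AND (NOT B AND D))) = 1 − 0.93 = 0.07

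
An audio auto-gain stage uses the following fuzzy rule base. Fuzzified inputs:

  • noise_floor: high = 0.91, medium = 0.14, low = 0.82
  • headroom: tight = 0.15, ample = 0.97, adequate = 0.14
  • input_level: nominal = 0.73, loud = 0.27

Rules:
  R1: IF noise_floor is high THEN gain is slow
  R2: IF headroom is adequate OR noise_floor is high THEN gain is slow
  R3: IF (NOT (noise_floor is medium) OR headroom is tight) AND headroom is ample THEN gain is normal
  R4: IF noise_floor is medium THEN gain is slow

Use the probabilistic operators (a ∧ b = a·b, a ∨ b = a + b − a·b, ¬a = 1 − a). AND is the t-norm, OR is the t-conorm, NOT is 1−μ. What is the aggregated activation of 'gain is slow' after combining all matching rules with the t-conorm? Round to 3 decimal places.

R1: high=0.91 → w = 0.9100
R2: adequate=0.14, high=0.91; OR[a + b − a·b] → w = 0.9226
R3: (¬medium=1−0.14=0.86 OR tight=0.15) = 0.8810; AND[a·b] with ample=0.97 → w = 0.8546
R4: medium=0.14 → w = 0.1400
Rules with consequent 'slow': {R1, R2, R4} → strengths 0.9100, 0.9226, 0.1400
Aggregate via t-conorm [a + b − a·b]: 0.9940

0.994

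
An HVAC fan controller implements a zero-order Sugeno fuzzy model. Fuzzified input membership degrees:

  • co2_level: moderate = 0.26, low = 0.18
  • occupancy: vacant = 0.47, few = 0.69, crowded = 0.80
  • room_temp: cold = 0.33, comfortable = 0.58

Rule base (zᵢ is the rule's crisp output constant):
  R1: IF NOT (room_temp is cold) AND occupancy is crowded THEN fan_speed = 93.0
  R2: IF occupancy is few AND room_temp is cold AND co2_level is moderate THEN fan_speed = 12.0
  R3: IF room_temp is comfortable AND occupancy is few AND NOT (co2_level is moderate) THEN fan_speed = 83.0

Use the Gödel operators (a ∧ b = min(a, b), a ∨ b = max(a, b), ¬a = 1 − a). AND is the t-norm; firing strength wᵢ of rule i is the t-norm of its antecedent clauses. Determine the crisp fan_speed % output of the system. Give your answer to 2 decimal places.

75.21

R1 (z=93.0): ¬cold=1−0.33=0.67, crowded=0.80; AND[min(a, b)] → w = 0.67
R2 (z=12.0): few=0.69, cold=0.33, moderate=0.26; AND[min(a, b)] → w = 0.26
R3 (z=83.0): comfortable=0.58, few=0.69, ¬moderate=1−0.26=0.74; AND[min(a, b)] → w = 0.58
Weighted average = (0.67·93.0 + 0.26·12.0 + 0.58·83.0) / (0.67 + 0.26 + 0.58)
  = 113.5700 / 1.5100 = 75.21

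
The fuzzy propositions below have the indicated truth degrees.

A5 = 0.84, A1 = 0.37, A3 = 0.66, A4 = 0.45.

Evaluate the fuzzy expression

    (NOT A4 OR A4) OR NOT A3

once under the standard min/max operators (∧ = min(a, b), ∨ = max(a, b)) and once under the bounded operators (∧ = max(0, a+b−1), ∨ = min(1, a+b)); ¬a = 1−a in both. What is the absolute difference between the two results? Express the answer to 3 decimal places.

Under standard min/max:
  NOT A4 = 1 − 0.45 = 0.55
  NOT A4 OR A4 = max(a, b) on (0.55, 0.45) = 0.55
  NOT A3 = 1 − 0.66 = 0.34
  (NOT A4 OR A4) OR NOT A3 = max(a, b) on (0.55, 0.34) = 0.55
  → value = 0.5500
Under bounded:
  NOT A4 = 1 − 0.45 = 0.55
  NOT A4 OR A4 = min(1, a+b) on (0.55, 0.45) = 1.00
  NOT A3 = 1 − 0.66 = 0.34
  (NOT A4 OR A4) OR NOT A3 = min(1, a+b) on (1.00, 0.34) = 1.00
  → value = 1.0000
|0.5500 − 1.0000| = 0.450

0.450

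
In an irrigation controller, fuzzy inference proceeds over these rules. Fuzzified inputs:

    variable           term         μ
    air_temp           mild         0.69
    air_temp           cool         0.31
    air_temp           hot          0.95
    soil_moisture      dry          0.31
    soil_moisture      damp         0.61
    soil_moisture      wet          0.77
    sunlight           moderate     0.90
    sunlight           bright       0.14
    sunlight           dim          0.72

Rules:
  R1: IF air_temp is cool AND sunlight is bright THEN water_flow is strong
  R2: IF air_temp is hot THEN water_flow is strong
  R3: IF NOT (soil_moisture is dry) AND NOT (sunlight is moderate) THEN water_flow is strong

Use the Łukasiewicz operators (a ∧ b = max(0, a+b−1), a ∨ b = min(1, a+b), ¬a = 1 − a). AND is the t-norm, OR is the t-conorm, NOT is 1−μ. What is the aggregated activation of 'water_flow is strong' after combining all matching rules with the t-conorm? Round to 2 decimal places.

0.95

R1: cool=0.31, bright=0.14; AND[max(0, a+b−1)] → w = 0.00
R2: hot=0.95 → w = 0.95
R3: ¬dry=1−0.31=0.69, ¬moderate=1−0.90=0.10; AND[max(0, a+b−1)] → w = 0.00
Rules with consequent 'strong': {R1, R2, R3} → strengths 0.00, 0.95, 0.00
Aggregate via t-conorm [min(1, a+b)]: 0.95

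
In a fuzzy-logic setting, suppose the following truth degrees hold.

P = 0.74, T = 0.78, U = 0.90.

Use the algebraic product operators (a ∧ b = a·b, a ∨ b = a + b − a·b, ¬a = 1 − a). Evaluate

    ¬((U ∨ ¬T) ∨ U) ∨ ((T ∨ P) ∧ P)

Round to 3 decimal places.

¬T = 1 − 0.7800 = 0.2200
U ∨ ¬T = a + b − a·b on (0.9000, 0.2200) = 0.9220
(U ∨ ¬T) ∨ U = a + b − a·b on (0.9220, 0.9000) = 0.9922
¬((U ∨ ¬T) ∨ U) = 1 − 0.9922 = 0.0078
T ∨ P = a + b − a·b on (0.7800, 0.7400) = 0.9428
(T ∨ P) ∧ P = a·b on (0.9428, 0.7400) = 0.6977
¬((U ∨ ¬T) ∨ U) ∨ ((T ∨ P) ∧ P) = a + b − a·b on (0.0078, 0.6977) = 0.7000

0.700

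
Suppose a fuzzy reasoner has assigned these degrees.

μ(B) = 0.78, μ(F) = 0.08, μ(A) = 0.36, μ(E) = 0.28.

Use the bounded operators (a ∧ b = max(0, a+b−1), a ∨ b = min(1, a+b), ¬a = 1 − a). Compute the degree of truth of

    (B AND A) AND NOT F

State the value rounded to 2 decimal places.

0.06

B AND A = max(0, a+b−1) on (0.78, 0.36) = 0.14
NOT F = 1 − 0.08 = 0.92
(B AND A) AND NOT F = max(0, a+b−1) on (0.14, 0.92) = 0.06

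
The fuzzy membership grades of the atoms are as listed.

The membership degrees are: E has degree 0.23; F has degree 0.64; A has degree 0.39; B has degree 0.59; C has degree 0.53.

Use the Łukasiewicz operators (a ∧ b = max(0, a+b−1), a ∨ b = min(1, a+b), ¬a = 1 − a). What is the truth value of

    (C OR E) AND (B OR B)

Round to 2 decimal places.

C OR E = min(1, a+b) on (0.53, 0.23) = 0.76
B OR B = min(1, a+b) on (0.59, 0.59) = 1.00
(C OR E) AND (B OR B) = max(0, a+b−1) on (0.76, 1.00) = 0.76

0.76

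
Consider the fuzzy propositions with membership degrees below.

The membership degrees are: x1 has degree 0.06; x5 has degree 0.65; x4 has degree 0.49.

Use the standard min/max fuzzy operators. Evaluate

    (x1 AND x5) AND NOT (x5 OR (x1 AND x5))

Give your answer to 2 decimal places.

0.06

x1 AND x5 = min(a, b) on (0.06, 0.65) = 0.06
x1 AND x5 = min(a, b) on (0.06, 0.65) = 0.06
x5 OR (x1 AND x5) = max(a, b) on (0.65, 0.06) = 0.65
NOT (x5 OR (x1 AND x5)) = 1 − 0.65 = 0.35
(x1 AND x5) AND NOT (x5 OR (x1 AND x5)) = min(a, b) on (0.06, 0.35) = 0.06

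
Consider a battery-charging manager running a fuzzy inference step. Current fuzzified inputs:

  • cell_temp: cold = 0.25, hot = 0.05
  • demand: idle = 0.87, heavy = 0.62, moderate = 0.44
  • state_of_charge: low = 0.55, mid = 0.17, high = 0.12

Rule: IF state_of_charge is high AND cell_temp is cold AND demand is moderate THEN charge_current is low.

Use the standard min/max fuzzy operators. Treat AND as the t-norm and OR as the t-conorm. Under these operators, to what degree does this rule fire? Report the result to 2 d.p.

0.12

firing strength: high=0.12, cold=0.25, moderate=0.44; AND[min(a, b)] → w = 0.12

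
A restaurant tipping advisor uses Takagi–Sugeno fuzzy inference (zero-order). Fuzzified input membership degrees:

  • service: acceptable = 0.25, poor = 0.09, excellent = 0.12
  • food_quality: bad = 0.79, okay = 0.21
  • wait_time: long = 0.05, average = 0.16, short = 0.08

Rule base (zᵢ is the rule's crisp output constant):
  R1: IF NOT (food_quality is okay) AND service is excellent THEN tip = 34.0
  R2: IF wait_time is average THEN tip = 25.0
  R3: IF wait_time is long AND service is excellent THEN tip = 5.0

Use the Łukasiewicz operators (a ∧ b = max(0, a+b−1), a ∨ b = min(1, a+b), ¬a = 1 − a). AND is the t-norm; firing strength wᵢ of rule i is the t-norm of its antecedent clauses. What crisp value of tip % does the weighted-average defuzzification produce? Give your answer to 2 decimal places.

25.00

R1 (z=34.0): ¬okay=1−0.21=0.79, excellent=0.12; AND[max(0, a+b−1)] → w = 0.00
R2 (z=25.0): average=0.16 → w = 0.16
R3 (z=5.0): long=0.05, excellent=0.12; AND[max(0, a+b−1)] → w = 0.00
Weighted average = (0.00·34.0 + 0.16·25.0 + 0.00·5.0) / (0.00 + 0.16 + 0.00)
  = 4.0000 / 0.1600 = 25.00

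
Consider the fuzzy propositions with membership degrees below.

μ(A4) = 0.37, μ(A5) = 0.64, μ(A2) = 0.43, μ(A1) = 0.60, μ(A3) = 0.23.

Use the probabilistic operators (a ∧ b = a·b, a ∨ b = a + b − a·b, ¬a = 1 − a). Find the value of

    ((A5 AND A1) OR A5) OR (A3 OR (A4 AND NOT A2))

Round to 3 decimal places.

A5 AND A1 = a·b on (0.6400, 0.6000) = 0.3840
(A5 AND A1) OR A5 = a + b − a·b on (0.3840, 0.6400) = 0.7782
NOT A2 = 1 − 0.4300 = 0.5700
A4 AND NOT A2 = a·b on (0.3700, 0.5700) = 0.2109
A3 OR (A4 AND NOT A2) = a + b − a·b on (0.2300, 0.2109) = 0.3924
((A5 AND A1) OR A5) OR (A3 OR (A4 AND NOT A2)) = a + b − a·b on (0.7782, 0.3924) = 0.8653

0.865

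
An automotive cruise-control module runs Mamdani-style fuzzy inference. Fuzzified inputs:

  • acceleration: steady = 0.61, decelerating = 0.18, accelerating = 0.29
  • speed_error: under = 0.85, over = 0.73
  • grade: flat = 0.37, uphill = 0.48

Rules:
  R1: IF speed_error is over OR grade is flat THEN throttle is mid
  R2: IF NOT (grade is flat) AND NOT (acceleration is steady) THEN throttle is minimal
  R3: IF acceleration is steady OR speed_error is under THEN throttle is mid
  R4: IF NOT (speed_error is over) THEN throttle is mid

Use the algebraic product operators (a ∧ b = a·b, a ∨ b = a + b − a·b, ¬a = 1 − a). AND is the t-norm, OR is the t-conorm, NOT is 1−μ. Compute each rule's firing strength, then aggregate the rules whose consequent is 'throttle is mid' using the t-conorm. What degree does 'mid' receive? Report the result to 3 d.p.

R1: over=0.73, flat=0.37; OR[a + b − a·b] → w = 0.8299
R2: ¬flat=1−0.37=0.63, ¬steady=1−0.61=0.39; AND[a·b] → w = 0.2457
R3: steady=0.61, under=0.85; OR[a + b − a·b] → w = 0.9415
R4: ¬over=1−0.73=0.27 → w = 0.2700
Rules with consequent 'mid': {R1, R3, R4} → strengths 0.8299, 0.9415, 0.2700
Aggregate via t-conorm [a + b − a·b]: 0.9927

0.993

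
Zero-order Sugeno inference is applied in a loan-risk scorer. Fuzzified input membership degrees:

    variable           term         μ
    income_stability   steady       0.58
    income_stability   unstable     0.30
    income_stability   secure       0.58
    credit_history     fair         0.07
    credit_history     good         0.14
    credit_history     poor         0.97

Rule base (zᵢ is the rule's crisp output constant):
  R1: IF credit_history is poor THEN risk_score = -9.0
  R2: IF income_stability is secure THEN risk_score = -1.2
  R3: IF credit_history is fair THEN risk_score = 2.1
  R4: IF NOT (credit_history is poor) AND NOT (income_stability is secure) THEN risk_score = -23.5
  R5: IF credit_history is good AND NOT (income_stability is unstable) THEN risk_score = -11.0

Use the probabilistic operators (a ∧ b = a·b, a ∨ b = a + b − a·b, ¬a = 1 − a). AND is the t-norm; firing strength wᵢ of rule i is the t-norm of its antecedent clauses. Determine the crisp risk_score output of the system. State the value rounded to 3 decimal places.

R1 (z=-9.0): poor=0.97 → w = 0.9700
R2 (z=-1.2): secure=0.58 → w = 0.5800
R3 (z=2.1): fair=0.07 → w = 0.0700
R4 (z=-23.5): ¬poor=1−0.97=0.03, ¬secure=1−0.58=0.42; AND[a·b] → w = 0.0126
R5 (z=-11.0): good=0.14, ¬unstable=1−0.30=0.70; AND[a·b] → w = 0.0980
Weighted average = (0.9700·-9.0 + 0.5800·-1.2 + 0.0700·2.1 + 0.0126·-23.5 + 0.0980·-11.0) / (0.9700 + 0.5800 + 0.0700 + 0.0126 + 0.0980)
  = -10.6531 / 1.7306 = -6.156

-6.156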